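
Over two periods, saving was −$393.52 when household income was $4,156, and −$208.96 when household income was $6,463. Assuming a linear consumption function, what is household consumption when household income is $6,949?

MPS = ΔS/ΔY = (-208.96 − (-393.52))/(6463 − 4156) = 184.56/2307 = 0.08
MPC = 1 − MPS = 0.92
Autonomous saving = -393.52 − 0.08(4156) = -726, so a = 726
C = 726 + 0.92(6949) = 726 + 6393.08 = 7119.08

C = 7119.08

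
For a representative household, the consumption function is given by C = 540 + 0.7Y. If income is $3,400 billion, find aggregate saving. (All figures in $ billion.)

S = 480

C = 540 + 0.7(3400) = 540 + 2380 = 2920
S = Y − C = 3400 − 2920 = 480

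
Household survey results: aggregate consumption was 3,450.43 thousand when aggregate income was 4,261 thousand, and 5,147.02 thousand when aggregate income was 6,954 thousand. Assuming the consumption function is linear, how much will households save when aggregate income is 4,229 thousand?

S = 798.73

MPC = (5147.02 − 3450.43)/(6954 − 4261) = 1696.59/2693 = 0.63
a = 3450.43 − 0.63(4261) = 3450.43 − 2684.43 = 766
C = 766 + 0.63(4229) = 3430.27
S = 4229 − 3430.27 = 798.73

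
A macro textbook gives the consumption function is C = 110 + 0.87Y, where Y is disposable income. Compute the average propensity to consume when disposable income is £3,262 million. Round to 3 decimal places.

APC = 0.904

C = 110 + 0.87(3262) = 2947.94
APC = C/Y = 2947.94/3262 = 0.904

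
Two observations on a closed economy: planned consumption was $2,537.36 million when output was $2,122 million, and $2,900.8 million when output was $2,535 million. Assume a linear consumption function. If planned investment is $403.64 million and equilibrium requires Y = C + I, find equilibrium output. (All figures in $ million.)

Y = 8947

MPC = (2900.8 − 2537.36)/(2535 − 2122) = 363.44/413 = 0.88
a = 2537.36 − 0.88(2122) = 670
Equilibrium: Y = 670 + 0.88Y + 403.64
0.12Y = 1073.64, so Y = 1073.64/0.12 = 8947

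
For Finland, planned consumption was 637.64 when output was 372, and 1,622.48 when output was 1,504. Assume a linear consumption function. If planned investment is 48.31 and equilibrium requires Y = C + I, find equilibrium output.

MPC = (1622.48 − 637.64)/(1504 − 372) = 984.84/1132 = 0.87
a = 637.64 − 0.87(372) = 314
Equilibrium: Y = 314 + 0.87Y + 48.31
0.13Y = 362.31, so Y = 362.31/0.13 = 2787

Y = 2787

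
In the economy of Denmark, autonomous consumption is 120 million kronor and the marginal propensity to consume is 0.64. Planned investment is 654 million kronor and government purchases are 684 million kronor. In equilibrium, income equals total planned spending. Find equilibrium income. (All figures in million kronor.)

Y = 4050

Y = C + I + G = 120 + 0.64Y + 654 + 684
Y − 0.64Y = 1458
0.36Y = 1458, so Y = 1458/0.36 = 4050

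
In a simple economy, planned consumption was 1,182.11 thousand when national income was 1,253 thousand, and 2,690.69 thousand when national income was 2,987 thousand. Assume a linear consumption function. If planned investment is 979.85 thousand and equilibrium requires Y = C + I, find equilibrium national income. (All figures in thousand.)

Y = 8245

MPC = (2690.69 − 1182.11)/(2987 − 1253) = 1508.58/1734 = 0.87
a = 1182.11 − 0.87(1253) = 92
Equilibrium: Y = 92 + 0.87Y + 979.85
0.13Y = 1071.85, so Y = 1071.85/0.13 = 8245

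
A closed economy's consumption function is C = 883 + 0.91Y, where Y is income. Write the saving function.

S = Y − C = Y − (883 + 0.91Y) = -883 + (1 − 0.91)Y

S = -883 + 0.09Y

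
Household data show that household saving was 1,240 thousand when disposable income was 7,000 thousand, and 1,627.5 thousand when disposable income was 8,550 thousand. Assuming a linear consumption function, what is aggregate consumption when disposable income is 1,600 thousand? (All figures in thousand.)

MPS = ΔS/ΔY = (1627.5 − 1240)/(8550 − 7000) = 387.5/1550 = 0.25
MPC = 1 − MPS = 0.75
Autonomous saving = 1240 − 0.25(7000) = -510, so a = 510
C = 510 + 0.75(1600) = 510 + 1200 = 1710

C = 1710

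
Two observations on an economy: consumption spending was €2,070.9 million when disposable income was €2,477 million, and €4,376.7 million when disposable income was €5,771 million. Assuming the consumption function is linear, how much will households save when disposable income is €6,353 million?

MPC = (4376.7 − 2070.9)/(5771 − 2477) = 2305.8/3294 = 0.7
a = 2070.9 − 0.7(2477) = 2070.9 − 1733.9 = 337
C = 337 + 0.7(6353) = 4784.1
S = 6353 − 4784.1 = 1568.9

S = 1568.9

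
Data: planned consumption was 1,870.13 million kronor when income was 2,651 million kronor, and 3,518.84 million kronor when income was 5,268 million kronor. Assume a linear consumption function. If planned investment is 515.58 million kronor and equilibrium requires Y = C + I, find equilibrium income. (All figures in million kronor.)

Y = 1934

MPC = (3518.84 − 1870.13)/(5268 − 2651) = 1648.71/2617 = 0.63
a = 1870.13 − 0.63(2651) = 200
Equilibrium: Y = 200 + 0.63Y + 515.58
0.37Y = 715.58, so Y = 715.58/0.37 = 1934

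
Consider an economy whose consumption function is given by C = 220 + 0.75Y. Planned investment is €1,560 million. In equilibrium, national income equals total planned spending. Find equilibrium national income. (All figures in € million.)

Y = 7120

Y = C + I = 220 + 0.75Y + 1560
Y − 0.75Y = 1780
0.25Y = 1780, so Y = 1780/0.25 = 7120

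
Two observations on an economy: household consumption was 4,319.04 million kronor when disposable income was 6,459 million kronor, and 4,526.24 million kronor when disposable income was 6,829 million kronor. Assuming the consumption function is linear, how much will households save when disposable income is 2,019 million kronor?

S = 186.36

MPC = (4526.24 − 4319.04)/(6829 − 6459) = 207.2/370 = 0.56
a = 4319.04 − 0.56(6459) = 4319.04 − 3617.04 = 702
C = 702 + 0.56(2019) = 1832.64
S = 2019 − 1832.64 = 186.36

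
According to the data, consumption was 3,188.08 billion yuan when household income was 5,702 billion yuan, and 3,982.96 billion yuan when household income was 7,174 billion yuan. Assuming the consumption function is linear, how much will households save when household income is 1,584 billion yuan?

S = 619.64

MPC = (3982.96 − 3188.08)/(7174 − 5702) = 794.88/1472 = 0.54
a = 3188.08 − 0.54(5702) = 3188.08 − 3079.08 = 109
C = 109 + 0.54(1584) = 964.36
S = 1584 − 964.36 = 619.64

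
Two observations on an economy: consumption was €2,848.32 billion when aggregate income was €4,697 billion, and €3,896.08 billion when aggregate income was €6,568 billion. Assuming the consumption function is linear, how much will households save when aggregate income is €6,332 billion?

S = 2568.08

MPC = (3896.08 − 2848.32)/(6568 − 4697) = 1047.76/1871 = 0.56
a = 2848.32 − 0.56(4697) = 2848.32 − 2630.32 = 218
C = 218 + 0.56(6332) = 3763.92
S = 6332 − 3763.92 = 2568.08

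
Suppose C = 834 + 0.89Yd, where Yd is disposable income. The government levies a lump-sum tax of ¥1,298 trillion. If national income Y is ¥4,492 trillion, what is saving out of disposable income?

Yd = Y − T = 4492 − 1298 = 3194
C = 834 + 0.89(3194) = 834 + 2842.66 = 3676.66
S = Yd − C = 3194 − 3676.66 = -482.66

S = -482.66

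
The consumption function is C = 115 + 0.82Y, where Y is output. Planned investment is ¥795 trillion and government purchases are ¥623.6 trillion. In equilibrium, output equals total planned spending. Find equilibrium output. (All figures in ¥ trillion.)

Y = 8520

Y = C + I + G = 115 + 0.82Y + 795 + 623.6
Y − 0.82Y = 1533.6
0.18Y = 1533.6, so Y = 1533.6/0.18 = 8520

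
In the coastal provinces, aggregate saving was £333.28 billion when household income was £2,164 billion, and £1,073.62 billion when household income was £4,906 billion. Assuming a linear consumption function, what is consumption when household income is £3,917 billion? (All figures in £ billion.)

MPS = ΔS/ΔY = (1073.62 − 333.28)/(4906 − 2164) = 740.34/2742 = 0.27
MPC = 1 − MPS = 0.73
Autonomous saving = 333.28 − 0.27(2164) = -251, so a = 251
C = 251 + 0.73(3917) = 251 + 2859.41 = 3110.41

C = 3110.41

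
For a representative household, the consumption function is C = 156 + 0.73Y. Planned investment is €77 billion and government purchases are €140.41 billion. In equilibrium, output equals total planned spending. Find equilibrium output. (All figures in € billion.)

Y = C + I + G = 156 + 0.73Y + 77 + 140.41
Y − 0.73Y = 373.41
0.27Y = 373.41, so Y = 373.41/0.27 = 1383

Y = 1383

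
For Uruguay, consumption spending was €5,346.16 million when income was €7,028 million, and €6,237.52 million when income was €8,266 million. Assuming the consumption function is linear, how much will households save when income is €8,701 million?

MPC = (6237.52 − 5346.16)/(8266 − 7028) = 891.36/1238 = 0.72
a = 5346.16 − 0.72(7028) = 5346.16 − 5060.16 = 286
C = 286 + 0.72(8701) = 6550.72
S = 8701 − 6550.72 = 2150.28

S = 2150.28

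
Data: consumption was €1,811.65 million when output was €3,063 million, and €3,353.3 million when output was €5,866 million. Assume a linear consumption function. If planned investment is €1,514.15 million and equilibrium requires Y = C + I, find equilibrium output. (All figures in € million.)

Y = 3647

MPC = (3353.3 − 1811.65)/(5866 − 3063) = 1541.65/2803 = 0.55
a = 1811.65 − 0.55(3063) = 127
Equilibrium: Y = 127 + 0.55Y + 1514.15
0.45Y = 1641.15, so Y = 1641.15/0.45 = 3647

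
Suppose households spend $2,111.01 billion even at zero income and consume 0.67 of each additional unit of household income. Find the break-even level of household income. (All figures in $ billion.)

At break-even, C = Y: 2111.01 + 0.67Y = Y
0.33Y = 2111.01, so Y = 2111.01/0.33 = 6397

Y = 6397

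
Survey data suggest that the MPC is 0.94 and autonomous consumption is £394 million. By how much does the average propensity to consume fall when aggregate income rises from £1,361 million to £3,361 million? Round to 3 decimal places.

ΔAPC = 0.172

At Y = 1361: C = 394 + 0.94(1361) = 1673.34, APC = 1673.34/1361 = 1.2295
At Y = 3361: C = 3553.34, APC = 3553.34/3361 = 1.0572
Fall in APC = 1.2295 − 1.0572 = 0.1723 ≈ 0.172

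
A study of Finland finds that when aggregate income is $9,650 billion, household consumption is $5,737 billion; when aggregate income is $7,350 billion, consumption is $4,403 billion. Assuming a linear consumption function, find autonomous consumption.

MPC = ΔC/ΔY = (5737 − 4403)/(9650 − 7350) = 1334/2300 = 0.58
a = C − MPC·Y = 4403 − 0.58(7350) = 4403 − 4263 = 140

a = 140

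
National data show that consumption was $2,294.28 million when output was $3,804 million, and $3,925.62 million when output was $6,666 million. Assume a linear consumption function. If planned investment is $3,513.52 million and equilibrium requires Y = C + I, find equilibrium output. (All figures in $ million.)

MPC = (3925.62 − 2294.28)/(6666 − 3804) = 1631.34/2862 = 0.57
a = 2294.28 − 0.57(3804) = 126
Equilibrium: Y = 126 + 0.57Y + 3513.52
0.43Y = 3639.52, so Y = 3639.52/0.43 = 8464

Y = 8464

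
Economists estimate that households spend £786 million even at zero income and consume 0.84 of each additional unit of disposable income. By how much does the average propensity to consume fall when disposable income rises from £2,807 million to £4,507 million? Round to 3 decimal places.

ΔAPC = 0.106

At Y = 2807: C = 786 + 0.84(2807) = 3143.88, APC = 3143.88/2807 = 1.1200
At Y = 4507: C = 4571.88, APC = 4571.88/4507 = 1.0144
Fall in APC = 1.1200 − 1.0144 = 0.1056 ≈ 0.106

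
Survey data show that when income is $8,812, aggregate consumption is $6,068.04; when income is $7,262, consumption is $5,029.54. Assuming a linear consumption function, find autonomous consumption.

MPC = ΔC/ΔY = (6068.04 − 5029.54)/(8812 − 7262) = 1038.5/1550 = 0.67
a = C − MPC·Y = 5029.54 − 0.67(7262) = 5029.54 − 4865.54 = 164

a = 164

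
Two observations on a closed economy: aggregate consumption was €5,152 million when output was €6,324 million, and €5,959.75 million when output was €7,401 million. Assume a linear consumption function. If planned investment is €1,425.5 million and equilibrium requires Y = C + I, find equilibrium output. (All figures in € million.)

MPC = (5959.75 − 5152)/(7401 − 6324) = 807.75/1077 = 0.75
a = 5152 − 0.75(6324) = 409
Equilibrium: Y = 409 + 0.75Y + 1425.5
0.25Y = 1834.5, so Y = 1834.5/0.25 = 7338

Y = 7338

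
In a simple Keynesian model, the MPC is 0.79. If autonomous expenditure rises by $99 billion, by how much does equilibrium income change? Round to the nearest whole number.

The multiplier is 1/(1 − MPC) = 1/0.21.
ΔY = 99/0.21 = 471.43 ≈ 471

ΔY ≈ 471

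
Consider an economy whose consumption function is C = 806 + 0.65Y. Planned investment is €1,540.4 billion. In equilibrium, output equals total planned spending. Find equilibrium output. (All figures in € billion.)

Y = C + I = 806 + 0.65Y + 1540.4
Y − 0.65Y = 2346.4
0.35Y = 2346.4, so Y = 2346.4/0.35 = 6704

Y = 6704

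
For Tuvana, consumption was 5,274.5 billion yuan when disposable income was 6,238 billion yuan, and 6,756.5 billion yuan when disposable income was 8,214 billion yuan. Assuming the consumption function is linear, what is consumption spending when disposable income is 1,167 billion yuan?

MPC = (6756.5 − 5274.5)/(8214 − 6238) = 1482/1976 = 0.75
a = 5274.5 − 0.75(6238) = 5274.5 − 4678.5 = 596
C = 596 + 0.75(1167) = 596 + 875.25 = 1471.25

C = 1471.25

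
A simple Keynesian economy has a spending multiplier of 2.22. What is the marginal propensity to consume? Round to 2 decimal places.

k = 1/(1 − MPC), so 1 − MPC = 1/k = 1/2.22 = 0.4505
MPC = 1 − 0.4505 = 0.55

MPC = 0.55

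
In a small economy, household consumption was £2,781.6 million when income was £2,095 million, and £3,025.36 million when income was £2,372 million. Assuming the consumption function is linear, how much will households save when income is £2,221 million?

MPC = (3025.36 − 2781.6)/(2372 − 2095) = 243.76/277 = 0.88
a = 2781.6 − 0.88(2095) = 2781.6 − 1843.6 = 938
C = 938 + 0.88(2221) = 2892.48
S = 2221 − 2892.48 = -671.48

S = -671.48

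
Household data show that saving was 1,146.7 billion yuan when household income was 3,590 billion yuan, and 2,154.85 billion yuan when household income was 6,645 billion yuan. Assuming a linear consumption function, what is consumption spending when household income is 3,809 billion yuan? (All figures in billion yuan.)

C = 2590.03

MPS = ΔS/ΔY = (2154.85 − 1146.7)/(6645 − 3590) = 1008.15/3055 = 0.33
MPC = 1 − MPS = 0.67
Autonomous saving = 1146.7 − 0.33(3590) = -38, so a = 38
C = 38 + 0.67(3809) = 38 + 2552.03 = 2590.03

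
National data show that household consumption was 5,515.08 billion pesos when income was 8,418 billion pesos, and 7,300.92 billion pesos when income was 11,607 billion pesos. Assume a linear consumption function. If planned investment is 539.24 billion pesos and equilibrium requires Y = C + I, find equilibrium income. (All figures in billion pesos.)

Y = 3046

MPC = (7300.92 − 5515.08)/(11607 − 8418) = 1785.84/3189 = 0.56
a = 5515.08 − 0.56(8418) = 801
Equilibrium: Y = 801 + 0.56Y + 539.24
0.44Y = 1340.24, so Y = 1340.24/0.44 = 3046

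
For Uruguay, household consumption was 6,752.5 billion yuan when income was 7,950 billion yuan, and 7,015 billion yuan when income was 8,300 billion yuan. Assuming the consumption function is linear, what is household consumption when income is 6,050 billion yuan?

MPC = (7015 − 6752.5)/(8300 − 7950) = 262.5/350 = 0.75
a = 6752.5 − 0.75(7950) = 6752.5 − 5962.5 = 790
C = 790 + 0.75(6050) = 790 + 4537.5 = 5327.5

C = 5327.5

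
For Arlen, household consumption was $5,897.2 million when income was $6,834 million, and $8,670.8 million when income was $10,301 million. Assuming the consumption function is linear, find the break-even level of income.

MPC = (8670.8 − 5897.2)/(10301 − 6834) = 2773.6/3467 = 0.8
a = 5897.2 − 0.8(6834) = 5897.2 − 5467.2 = 430
Break-even: Y = a/(1−MPC) = 430/0.2 = 2150

Y = 2150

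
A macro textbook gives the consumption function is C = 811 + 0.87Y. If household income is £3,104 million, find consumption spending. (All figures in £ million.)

C = 811 + 0.87(3104) = 811 + 2700.48 = 3511.48

C = 3511.48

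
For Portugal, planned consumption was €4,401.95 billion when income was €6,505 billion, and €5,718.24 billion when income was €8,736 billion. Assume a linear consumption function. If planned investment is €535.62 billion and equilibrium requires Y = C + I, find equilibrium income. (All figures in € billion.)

Y = 2682

MPC = (5718.24 − 4401.95)/(8736 − 6505) = 1316.29/2231 = 0.59
a = 4401.95 − 0.59(6505) = 564
Equilibrium: Y = 564 + 0.59Y + 535.62
0.41Y = 1099.62, so Y = 1099.62/0.41 = 2682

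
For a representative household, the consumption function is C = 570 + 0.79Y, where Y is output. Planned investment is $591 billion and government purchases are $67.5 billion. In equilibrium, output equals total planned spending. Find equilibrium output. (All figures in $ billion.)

Y = 5850

Y = C + I + G = 570 + 0.79Y + 591 + 67.5
Y − 0.79Y = 1228.5
0.21Y = 1228.5, so Y = 1228.5/0.21 = 5850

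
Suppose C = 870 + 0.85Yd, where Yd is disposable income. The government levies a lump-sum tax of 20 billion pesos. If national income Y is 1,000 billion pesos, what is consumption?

Yd = Y − T = 1000 − 20 = 980
C = 870 + 0.85(980) = 870 + 833 = 1703

C = 1703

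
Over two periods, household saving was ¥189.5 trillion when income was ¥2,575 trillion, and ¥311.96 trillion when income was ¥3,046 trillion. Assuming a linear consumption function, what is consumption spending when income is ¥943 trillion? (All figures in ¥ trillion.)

C = 1177.82

MPS = ΔS/ΔY = (311.96 − 189.5)/(3046 − 2575) = 122.46/471 = 0.26
MPC = 1 − MPS = 0.74
Autonomous saving = 189.5 − 0.26(2575) = -480, so a = 480
C = 480 + 0.74(943) = 480 + 697.82 = 1177.82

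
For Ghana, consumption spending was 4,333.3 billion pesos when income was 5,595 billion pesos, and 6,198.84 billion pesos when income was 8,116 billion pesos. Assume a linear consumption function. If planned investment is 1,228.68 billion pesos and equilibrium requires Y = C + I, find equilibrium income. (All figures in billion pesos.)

Y = 5468

MPC = (6198.84 − 4333.3)/(8116 − 5595) = 1865.54/2521 = 0.74
a = 4333.3 − 0.74(5595) = 193
Equilibrium: Y = 193 + 0.74Y + 1228.68
0.26Y = 1421.68, so Y = 1421.68/0.26 = 5468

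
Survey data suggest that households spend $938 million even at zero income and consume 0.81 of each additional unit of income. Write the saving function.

S = Y − C = Y − (938 + 0.81Y) = -938 + (1 − 0.81)Y

S = -938 + 0.19Y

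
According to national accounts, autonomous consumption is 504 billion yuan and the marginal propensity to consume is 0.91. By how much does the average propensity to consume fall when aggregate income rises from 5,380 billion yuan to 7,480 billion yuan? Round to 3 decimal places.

At Y = 5380: C = 504 + 0.91(5380) = 5399.8, APC = 5399.8/5380 = 1.0037
At Y = 7480: C = 7310.8, APC = 7310.8/7480 = 0.9774
Fall in APC = 1.0037 − 0.9774 = 0.0263 ≈ 0.026

ΔAPC = 0.026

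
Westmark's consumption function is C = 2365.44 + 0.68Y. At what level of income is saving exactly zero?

Y = 7392

At break-even, C = Y: 2365.44 + 0.68Y = Y
0.32Y = 2365.44, so Y = 2365.44/0.32 = 7392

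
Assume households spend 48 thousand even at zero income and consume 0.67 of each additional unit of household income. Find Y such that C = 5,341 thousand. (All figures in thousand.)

Y = 7900

48 + 0.67Y = 5341
0.67Y = 5293, so Y = 5293/0.67 = 7900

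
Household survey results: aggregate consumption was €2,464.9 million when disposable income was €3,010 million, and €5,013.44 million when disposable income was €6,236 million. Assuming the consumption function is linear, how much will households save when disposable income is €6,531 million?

S = 1284.51

MPC = (5013.44 − 2464.9)/(6236 − 3010) = 2548.54/3226 = 0.79
a = 2464.9 − 0.79(3010) = 2464.9 − 2377.9 = 87
C = 87 + 0.79(6531) = 5246.49
S = 6531 − 5246.49 = 1284.51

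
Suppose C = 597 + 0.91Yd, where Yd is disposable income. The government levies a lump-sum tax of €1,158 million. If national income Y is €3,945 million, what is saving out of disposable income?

S = -346.17

Yd = Y − T = 3945 − 1158 = 2787
C = 597 + 0.91(2787) = 597 + 2536.17 = 3133.17
S = Yd − C = 2787 − 3133.17 = -346.17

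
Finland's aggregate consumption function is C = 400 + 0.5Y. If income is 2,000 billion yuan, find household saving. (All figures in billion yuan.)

C = 400 + 0.5(2000) = 400 + 1000 = 1400
S = Y − C = 2000 − 1400 = 600

S = 600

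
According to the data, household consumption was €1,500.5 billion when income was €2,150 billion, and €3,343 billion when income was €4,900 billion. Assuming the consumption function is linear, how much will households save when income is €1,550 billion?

S = 451.5

MPC = (3343 − 1500.5)/(4900 − 2150) = 1842.5/2750 = 0.67
a = 1500.5 − 0.67(2150) = 1500.5 − 1440.5 = 60
C = 60 + 0.67(1550) = 1098.5
S = 1550 − 1098.5 = 451.5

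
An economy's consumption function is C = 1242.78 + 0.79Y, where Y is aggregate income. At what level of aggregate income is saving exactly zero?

Y = 5918

At break-even, C = Y: 1242.78 + 0.79Y = Y
0.21Y = 1242.78, so Y = 1242.78/0.21 = 5918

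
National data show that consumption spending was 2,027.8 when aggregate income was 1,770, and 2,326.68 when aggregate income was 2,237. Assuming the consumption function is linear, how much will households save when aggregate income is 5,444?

S = 1064.84

MPC = (2326.68 − 2027.8)/(2237 − 1770) = 298.88/467 = 0.64
a = 2027.8 − 0.64(1770) = 2027.8 − 1132.8 = 895
C = 895 + 0.64(5444) = 4379.16
S = 5444 − 4379.16 = 1064.84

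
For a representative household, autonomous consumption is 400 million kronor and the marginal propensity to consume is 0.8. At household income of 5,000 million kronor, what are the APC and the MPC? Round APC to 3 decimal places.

APC = 0.880; MPC = 0.8

MPC = 0.8 (the slope of the consumption function)
C = 400 + 0.8(5000) = 4400, so APC = 4400/5000 = 0.880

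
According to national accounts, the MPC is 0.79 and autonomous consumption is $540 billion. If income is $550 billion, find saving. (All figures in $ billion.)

S = -424.5

C = 540 + 0.79(550) = 540 + 434.5 = 974.5
S = Y − C = 550 − 974.5 = -424.5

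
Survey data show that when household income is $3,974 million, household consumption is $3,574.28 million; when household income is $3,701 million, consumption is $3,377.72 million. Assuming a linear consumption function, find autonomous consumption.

a = 713

MPC = ΔC/ΔY = (3574.28 − 3377.72)/(3974 − 3701) = 196.56/273 = 0.72
a = C − MPC·Y = 3377.72 − 0.72(3701) = 3377.72 − 2664.72 = 713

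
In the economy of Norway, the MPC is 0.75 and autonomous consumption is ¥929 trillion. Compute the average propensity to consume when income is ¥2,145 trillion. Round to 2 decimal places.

APC = 1.18

C = 929 + 0.75(2145) = 2537.75
APC = C/Y = 2537.75/2145 = 1.18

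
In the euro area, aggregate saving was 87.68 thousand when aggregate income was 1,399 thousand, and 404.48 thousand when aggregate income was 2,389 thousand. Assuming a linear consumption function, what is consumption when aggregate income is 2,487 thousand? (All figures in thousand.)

C = 2051.16

MPS = ΔS/ΔY = (404.48 − 87.68)/(2389 − 1399) = 316.8/990 = 0.32
MPC = 1 − MPS = 0.68
Autonomous saving = 87.68 − 0.32(1399) = -360, so a = 360
C = 360 + 0.68(2487) = 360 + 1691.16 = 2051.16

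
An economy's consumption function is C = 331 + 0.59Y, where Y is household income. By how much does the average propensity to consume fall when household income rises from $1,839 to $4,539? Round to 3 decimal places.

At Y = 1839: C = 331 + 0.59(1839) = 1416.01, APC = 1416.01/1839 = 0.7700
At Y = 4539: C = 3009.01, APC = 3009.01/4539 = 0.6629
Fall in APC = 0.7700 − 0.6629 = 0.1071 ≈ 0.107

ΔAPC = 0.107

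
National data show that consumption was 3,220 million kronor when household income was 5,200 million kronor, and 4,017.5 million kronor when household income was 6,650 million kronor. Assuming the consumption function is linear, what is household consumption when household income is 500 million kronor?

C = 635

MPC = (4017.5 − 3220)/(6650 − 5200) = 797.5/1450 = 0.55
a = 3220 − 0.55(5200) = 3220 − 2860 = 360
C = 360 + 0.55(500) = 360 + 275 = 635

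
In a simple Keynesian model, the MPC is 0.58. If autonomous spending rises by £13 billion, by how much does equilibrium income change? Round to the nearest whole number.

ΔY ≈ 31

The multiplier is 1/(1 − MPC) = 1/0.42.
ΔY = 13/0.42 = 30.95 ≈ 31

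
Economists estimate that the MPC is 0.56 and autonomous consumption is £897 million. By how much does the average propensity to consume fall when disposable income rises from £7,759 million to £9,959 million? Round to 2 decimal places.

ΔAPC = 0.03

At Y = 7759: C = 897 + 0.56(7759) = 5242.04, APC = 5242.04/7759 = 0.676
At Y = 9959: C = 6474.04, APC = 6474.04/9959 = 0.650
Fall in APC = 0.676 − 0.650 = 0.026 ≈ 0.03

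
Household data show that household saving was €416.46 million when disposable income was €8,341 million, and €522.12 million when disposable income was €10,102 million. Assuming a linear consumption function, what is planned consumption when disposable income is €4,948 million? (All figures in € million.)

MPS = ΔS/ΔY = (522.12 − 416.46)/(10102 − 8341) = 105.66/1761 = 0.06
MPC = 1 − MPS = 0.94
Autonomous saving = 416.46 − 0.06(8341) = -84, so a = 84
C = 84 + 0.94(4948) = 84 + 4651.12 = 4735.12

C = 4735.12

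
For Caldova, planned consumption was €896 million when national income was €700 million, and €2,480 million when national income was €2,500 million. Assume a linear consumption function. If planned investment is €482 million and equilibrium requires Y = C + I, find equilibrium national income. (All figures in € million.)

MPC = (2480 − 896)/(2500 − 700) = 1584/1800 = 0.88
a = 896 − 0.88(700) = 280
Equilibrium: Y = 280 + 0.88Y + 482
0.12Y = 762, so Y = 762/0.12 = 6350

Y = 6350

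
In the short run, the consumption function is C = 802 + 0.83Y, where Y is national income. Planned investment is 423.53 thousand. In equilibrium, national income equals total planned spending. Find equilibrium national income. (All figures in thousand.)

Y = 7209

Y = C + I = 802 + 0.83Y + 423.53
Y − 0.83Y = 1225.53
0.17Y = 1225.53, so Y = 1225.53/0.17 = 7209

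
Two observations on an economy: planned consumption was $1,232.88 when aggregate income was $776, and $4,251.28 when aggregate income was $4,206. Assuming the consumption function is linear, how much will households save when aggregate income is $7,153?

S = 308.36

MPC = (4251.28 − 1232.88)/(4206 − 776) = 3018.4/3430 = 0.88
a = 1232.88 − 0.88(776) = 1232.88 − 682.88 = 550
C = 550 + 0.88(7153) = 6844.64
S = 7153 − 6844.64 = 308.36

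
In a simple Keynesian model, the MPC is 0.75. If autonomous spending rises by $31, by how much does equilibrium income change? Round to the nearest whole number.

ΔY ≈ 124

The multiplier is 1/(1 − MPC) = 1/0.25.
ΔY = 31/0.25 = 124.00 ≈ 124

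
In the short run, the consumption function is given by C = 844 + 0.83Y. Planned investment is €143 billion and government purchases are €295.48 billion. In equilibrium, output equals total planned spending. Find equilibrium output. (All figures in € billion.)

Y = C + I + G = 844 + 0.83Y + 143 + 295.48
Y − 0.83Y = 1282.48
0.17Y = 1282.48, so Y = 1282.48/0.17 = 7544

Y = 7544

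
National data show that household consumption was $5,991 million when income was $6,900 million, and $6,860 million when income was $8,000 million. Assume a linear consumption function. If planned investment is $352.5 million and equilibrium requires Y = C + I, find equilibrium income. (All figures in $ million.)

MPC = (6860 − 5991)/(8000 − 6900) = 869/1100 = 0.79
a = 5991 − 0.79(6900) = 540
Equilibrium: Y = 540 + 0.79Y + 352.5
0.21Y = 892.5, so Y = 892.5/0.21 = 4250

Y = 4250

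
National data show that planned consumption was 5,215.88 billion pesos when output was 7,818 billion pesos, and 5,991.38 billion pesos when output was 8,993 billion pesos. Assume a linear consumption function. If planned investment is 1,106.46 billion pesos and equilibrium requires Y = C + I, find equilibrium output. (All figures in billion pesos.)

Y = 3419

MPC = (5991.38 − 5215.88)/(8993 − 7818) = 775.5/1175 = 0.66
a = 5215.88 − 0.66(7818) = 56
Equilibrium: Y = 56 + 0.66Y + 1106.46
0.34Y = 1162.46, so Y = 1162.46/0.34 = 3419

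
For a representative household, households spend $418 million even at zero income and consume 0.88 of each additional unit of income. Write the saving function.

S = -418 + 0.12Y

S = Y − C = Y − (418 + 0.88Y) = -418 + (1 − 0.88)Y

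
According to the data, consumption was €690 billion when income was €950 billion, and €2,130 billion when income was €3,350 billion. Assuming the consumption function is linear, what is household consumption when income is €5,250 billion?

MPC = (2130 − 690)/(3350 − 950) = 1440/2400 = 0.6
a = 690 − 0.6(950) = 690 − 570 = 120
C = 120 + 0.6(5250) = 120 + 3150 = 3270

C = 3270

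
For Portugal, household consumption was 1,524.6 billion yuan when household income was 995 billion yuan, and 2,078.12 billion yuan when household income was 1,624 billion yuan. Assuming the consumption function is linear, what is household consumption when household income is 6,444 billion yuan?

MPC = (2078.12 − 1524.6)/(1624 − 995) = 553.52/629 = 0.88
a = 1524.6 − 0.88(995) = 1524.6 − 875.6 = 649
C = 649 + 0.88(6444) = 649 + 5670.72 = 6319.72

C = 6319.72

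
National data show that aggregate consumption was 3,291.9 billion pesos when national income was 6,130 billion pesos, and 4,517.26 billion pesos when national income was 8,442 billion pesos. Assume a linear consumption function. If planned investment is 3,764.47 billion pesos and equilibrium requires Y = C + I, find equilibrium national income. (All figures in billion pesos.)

Y = 8101

MPC = (4517.26 − 3291.9)/(8442 − 6130) = 1225.36/2312 = 0.53
a = 3291.9 − 0.53(6130) = 43
Equilibrium: Y = 43 + 0.53Y + 3764.47
0.47Y = 3807.47, so Y = 3807.47/0.47 = 8101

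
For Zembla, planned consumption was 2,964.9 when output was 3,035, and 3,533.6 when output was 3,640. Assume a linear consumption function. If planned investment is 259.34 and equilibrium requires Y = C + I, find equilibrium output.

Y = 6189

MPC = (3533.6 − 2964.9)/(3640 − 3035) = 568.7/605 = 0.94
a = 2964.9 − 0.94(3035) = 112
Equilibrium: Y = 112 + 0.94Y + 259.34
0.06Y = 371.34, so Y = 371.34/0.06 = 6189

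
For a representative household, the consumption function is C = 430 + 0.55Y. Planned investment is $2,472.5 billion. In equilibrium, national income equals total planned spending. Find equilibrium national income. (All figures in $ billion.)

Y = 6450

Y = C + I = 430 + 0.55Y + 2472.5
Y − 0.55Y = 2902.5
0.45Y = 2902.5, so Y = 2902.5/0.45 = 6450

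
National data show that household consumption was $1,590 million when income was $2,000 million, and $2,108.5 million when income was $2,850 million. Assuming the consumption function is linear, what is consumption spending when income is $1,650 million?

C = 1376.5

MPC = (2108.5 − 1590)/(2850 − 2000) = 518.5/850 = 0.61
a = 1590 − 0.61(2000) = 1590 − 1220 = 370
C = 370 + 0.61(1650) = 370 + 1006.5 = 1376.5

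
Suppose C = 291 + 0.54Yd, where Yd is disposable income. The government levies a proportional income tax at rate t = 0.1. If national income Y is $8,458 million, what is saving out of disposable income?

Yd = (1 − 0.1)(8458) = 0.9(8458) = 7612.2
C = 291 + 0.54(7612.2) = 291 + 4110.588 = 4401.588
S = Yd − C = 7612.2 − 4401.588 = 3210.612

S = 3210.612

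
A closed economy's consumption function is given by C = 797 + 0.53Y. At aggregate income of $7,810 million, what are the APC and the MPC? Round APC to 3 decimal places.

APC = 0.632; MPC = 0.53

MPC = 0.53 (the slope of the consumption function)
C = 797 + 0.53(7810) = 4936.3, so APC = 4936.3/7810 = 0.632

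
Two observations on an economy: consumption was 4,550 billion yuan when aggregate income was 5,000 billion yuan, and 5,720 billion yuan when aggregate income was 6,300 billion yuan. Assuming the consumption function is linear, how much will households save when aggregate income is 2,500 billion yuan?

MPC = (5720 − 4550)/(6300 − 5000) = 1170/1300 = 0.9
a = 4550 − 0.9(5000) = 4550 − 4500 = 50
C = 50 + 0.9(2500) = 2300
S = 2500 − 2300 = 200

S = 200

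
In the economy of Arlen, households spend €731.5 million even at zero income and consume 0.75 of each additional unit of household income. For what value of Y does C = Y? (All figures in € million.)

Y = 2926

At break-even, C = Y: 731.5 + 0.75Y = Y
0.25Y = 731.5, so Y = 731.5/0.25 = 2926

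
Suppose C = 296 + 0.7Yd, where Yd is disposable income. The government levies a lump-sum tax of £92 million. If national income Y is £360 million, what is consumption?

C = 483.6

Yd = Y − T = 360 − 92 = 268
C = 296 + 0.7(268) = 296 + 187.6 = 483.6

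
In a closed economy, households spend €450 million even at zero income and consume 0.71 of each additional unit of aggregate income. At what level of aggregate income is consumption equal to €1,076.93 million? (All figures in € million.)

450 + 0.71Y = 1076.93
0.71Y = 626.93, so Y = 626.93/0.71 = 883

Y = 883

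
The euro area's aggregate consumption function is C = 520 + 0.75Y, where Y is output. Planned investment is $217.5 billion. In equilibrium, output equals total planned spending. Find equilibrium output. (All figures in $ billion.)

Y = C + I = 520 + 0.75Y + 217.5
Y − 0.75Y = 737.5
0.25Y = 737.5, so Y = 737.5/0.25 = 2950

Y = 2950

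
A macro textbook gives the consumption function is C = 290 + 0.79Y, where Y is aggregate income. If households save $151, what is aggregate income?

Y = 2100

S = Y − C = -290 + 0.21Y
-290 + 0.21Y = 151, so 0.21Y = 441 and Y = 2100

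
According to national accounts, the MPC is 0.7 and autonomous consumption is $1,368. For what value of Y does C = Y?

At break-even, C = Y: 1368 + 0.7Y = Y
0.3Y = 1368, so Y = 1368/0.3 = 4560

Y = 4560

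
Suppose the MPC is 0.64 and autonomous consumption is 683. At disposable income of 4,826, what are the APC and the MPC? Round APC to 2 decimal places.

APC = 0.78; MPC = 0.64

MPC = 0.64 (the slope of the consumption function)
C = 683 + 0.64(4826) = 3771.64, so APC = 3771.64/4826 = 0.78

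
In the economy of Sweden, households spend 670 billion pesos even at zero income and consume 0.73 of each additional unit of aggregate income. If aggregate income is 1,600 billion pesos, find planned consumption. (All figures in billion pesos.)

C = 670 + 0.73(1600) = 670 + 1168 = 1838

C = 1838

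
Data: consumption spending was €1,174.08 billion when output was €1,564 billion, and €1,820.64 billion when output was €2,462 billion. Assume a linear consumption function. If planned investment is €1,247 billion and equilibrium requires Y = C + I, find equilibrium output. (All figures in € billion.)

Y = 4625

MPC = (1820.64 − 1174.08)/(2462 − 1564) = 646.56/898 = 0.72
a = 1174.08 − 0.72(1564) = 48
Equilibrium: Y = 48 + 0.72Y + 1247
0.28Y = 1295, so Y = 1295/0.28 = 4625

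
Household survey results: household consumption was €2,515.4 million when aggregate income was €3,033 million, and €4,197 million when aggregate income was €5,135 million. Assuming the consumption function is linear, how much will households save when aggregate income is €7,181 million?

S = 1347.2

MPC = (4197 − 2515.4)/(5135 − 3033) = 1681.6/2102 = 0.8
a = 2515.4 − 0.8(3033) = 2515.4 − 2426.4 = 89
C = 89 + 0.8(7181) = 5833.8
S = 7181 − 5833.8 = 1347.2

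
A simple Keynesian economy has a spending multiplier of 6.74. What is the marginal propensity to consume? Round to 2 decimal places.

MPC = 0.85

k = 1/(1 − MPC), so 1 − MPC = 1/k = 1/6.74 = 0.1484
MPC = 1 − 0.1484 = 0.85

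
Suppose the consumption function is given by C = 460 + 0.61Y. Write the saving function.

S = Y − C = Y − (460 + 0.61Y) = -460 + (1 − 0.61)Y

S = -460 + 0.39Y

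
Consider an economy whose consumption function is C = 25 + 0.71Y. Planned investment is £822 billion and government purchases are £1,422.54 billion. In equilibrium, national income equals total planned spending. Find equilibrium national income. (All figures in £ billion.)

Y = 7826

Y = C + I + G = 25 + 0.71Y + 822 + 1422.54
Y − 0.71Y = 2269.54
0.29Y = 2269.54, so Y = 2269.54/0.29 = 7826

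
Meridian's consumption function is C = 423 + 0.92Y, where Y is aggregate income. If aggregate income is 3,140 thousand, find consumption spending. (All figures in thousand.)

C = 423 + 0.92(3140) = 423 + 2888.8 = 3311.8

C = 3311.8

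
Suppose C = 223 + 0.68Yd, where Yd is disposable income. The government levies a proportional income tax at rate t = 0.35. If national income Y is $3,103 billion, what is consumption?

Yd = (1 − 0.35)(3103) = 0.65(3103) = 2016.95
C = 223 + 0.68(2016.95) = 223 + 1371.526 = 1594.526

C = 1594.526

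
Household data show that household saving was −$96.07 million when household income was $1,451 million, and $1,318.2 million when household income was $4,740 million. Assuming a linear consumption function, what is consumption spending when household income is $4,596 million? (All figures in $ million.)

C = 3339.72

MPS = ΔS/ΔY = (1318.2 − (-96.07))/(4740 − 1451) = 1414.27/3289 = 0.43
MPC = 1 − MPS = 0.57
Autonomous saving = -96.07 − 0.43(1451) = -720, so a = 720
C = 720 + 0.57(4596) = 720 + 2619.72 = 3339.72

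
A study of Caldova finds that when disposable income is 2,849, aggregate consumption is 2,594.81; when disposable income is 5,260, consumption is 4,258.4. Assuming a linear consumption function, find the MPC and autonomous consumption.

MPC = ΔC/ΔY = (4258.4 − 2594.81)/(5260 − 2849) = 1663.59/2411 = 0.69
a = C − MPC·Y = 2594.81 − 0.69(2849) = 2594.81 − 1965.81 = 629

MPC = 0.69; a = 629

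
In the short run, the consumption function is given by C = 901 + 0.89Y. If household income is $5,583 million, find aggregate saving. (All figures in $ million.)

S = -286.87

C = 901 + 0.89(5583) = 901 + 4968.87 = 5869.87
S = Y − C = 5583 − 5869.87 = -286.87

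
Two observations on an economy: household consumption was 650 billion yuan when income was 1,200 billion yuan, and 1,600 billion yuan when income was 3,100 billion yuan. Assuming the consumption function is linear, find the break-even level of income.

MPC = (1600 − 650)/(3100 − 1200) = 950/1900 = 0.5
a = 650 − 0.5(1200) = 650 − 600 = 50
Break-even: Y = a/(1−MPC) = 50/0.5 = 100

Y = 100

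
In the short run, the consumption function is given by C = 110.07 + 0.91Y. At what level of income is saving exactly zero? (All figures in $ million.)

Y = 1223

At break-even, C = Y: 110.07 + 0.91Y = Y
0.09Y = 110.07, so Y = 110.07/0.09 = 1223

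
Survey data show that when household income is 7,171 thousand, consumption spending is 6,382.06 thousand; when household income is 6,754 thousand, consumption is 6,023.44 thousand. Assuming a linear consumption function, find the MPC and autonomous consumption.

MPC = ΔC/ΔY = (6382.06 − 6023.44)/(7171 − 6754) = 358.62/417 = 0.86
a = C − MPC·Y = 6023.44 − 0.86(6754) = 6023.44 − 5808.44 = 215

MPC = 0.86; a = 215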